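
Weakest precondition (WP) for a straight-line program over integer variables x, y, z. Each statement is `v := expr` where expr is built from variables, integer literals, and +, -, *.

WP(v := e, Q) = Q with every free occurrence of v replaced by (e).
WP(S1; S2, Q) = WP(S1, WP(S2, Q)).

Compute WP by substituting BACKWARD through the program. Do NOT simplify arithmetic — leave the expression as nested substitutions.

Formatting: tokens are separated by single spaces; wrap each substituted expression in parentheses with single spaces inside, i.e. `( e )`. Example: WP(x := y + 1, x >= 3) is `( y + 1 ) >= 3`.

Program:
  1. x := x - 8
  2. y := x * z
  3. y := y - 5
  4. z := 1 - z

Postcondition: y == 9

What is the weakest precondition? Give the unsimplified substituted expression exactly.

post: y == 9
stmt 4: z := 1 - z  -- replace 0 occurrence(s) of z with (1 - z)
  => y == 9
stmt 3: y := y - 5  -- replace 1 occurrence(s) of y with (y - 5)
  => ( y - 5 ) == 9
stmt 2: y := x * z  -- replace 1 occurrence(s) of y with (x * z)
  => ( ( x * z ) - 5 ) == 9
stmt 1: x := x - 8  -- replace 1 occurrence(s) of x with (x - 8)
  => ( ( ( x - 8 ) * z ) - 5 ) == 9

Answer: ( ( ( x - 8 ) * z ) - 5 ) == 9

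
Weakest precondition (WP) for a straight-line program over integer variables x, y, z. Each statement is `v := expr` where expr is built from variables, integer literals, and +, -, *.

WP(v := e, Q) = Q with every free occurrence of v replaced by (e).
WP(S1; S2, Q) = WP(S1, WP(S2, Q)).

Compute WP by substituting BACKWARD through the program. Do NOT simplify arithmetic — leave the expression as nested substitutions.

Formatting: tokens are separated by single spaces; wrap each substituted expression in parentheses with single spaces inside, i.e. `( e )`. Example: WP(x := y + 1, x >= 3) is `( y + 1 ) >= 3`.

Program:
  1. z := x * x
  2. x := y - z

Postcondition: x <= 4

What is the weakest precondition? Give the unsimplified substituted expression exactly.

post: x <= 4
stmt 2: x := y - z  -- replace 1 occurrence(s) of x with (y - z)
  => ( y - z ) <= 4
stmt 1: z := x * x  -- replace 1 occurrence(s) of z with (x * x)
  => ( y - ( x * x ) ) <= 4

Answer: ( y - ( x * x ) ) <= 4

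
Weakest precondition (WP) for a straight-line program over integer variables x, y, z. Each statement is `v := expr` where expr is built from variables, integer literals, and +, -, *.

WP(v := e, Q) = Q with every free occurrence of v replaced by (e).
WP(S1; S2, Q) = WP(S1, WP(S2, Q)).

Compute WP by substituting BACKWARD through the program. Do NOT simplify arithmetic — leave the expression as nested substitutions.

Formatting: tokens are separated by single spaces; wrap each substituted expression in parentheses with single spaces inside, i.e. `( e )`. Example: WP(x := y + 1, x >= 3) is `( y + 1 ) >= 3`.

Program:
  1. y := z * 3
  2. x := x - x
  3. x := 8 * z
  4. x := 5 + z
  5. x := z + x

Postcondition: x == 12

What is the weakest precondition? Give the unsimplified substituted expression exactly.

Answer: ( z + ( 5 + z ) ) == 12

Derivation:
post: x == 12
stmt 5: x := z + x  -- replace 1 occurrence(s) of x with (z + x)
  => ( z + x ) == 12
stmt 4: x := 5 + z  -- replace 1 occurrence(s) of x with (5 + z)
  => ( z + ( 5 + z ) ) == 12
stmt 3: x := 8 * z  -- replace 0 occurrence(s) of x with (8 * z)
  => ( z + ( 5 + z ) ) == 12
stmt 2: x := x - x  -- replace 0 occurrence(s) of x with (x - x)
  => ( z + ( 5 + z ) ) == 12
stmt 1: y := z * 3  -- replace 0 occurrence(s) of y with (z * 3)
  => ( z + ( 5 + z ) ) == 12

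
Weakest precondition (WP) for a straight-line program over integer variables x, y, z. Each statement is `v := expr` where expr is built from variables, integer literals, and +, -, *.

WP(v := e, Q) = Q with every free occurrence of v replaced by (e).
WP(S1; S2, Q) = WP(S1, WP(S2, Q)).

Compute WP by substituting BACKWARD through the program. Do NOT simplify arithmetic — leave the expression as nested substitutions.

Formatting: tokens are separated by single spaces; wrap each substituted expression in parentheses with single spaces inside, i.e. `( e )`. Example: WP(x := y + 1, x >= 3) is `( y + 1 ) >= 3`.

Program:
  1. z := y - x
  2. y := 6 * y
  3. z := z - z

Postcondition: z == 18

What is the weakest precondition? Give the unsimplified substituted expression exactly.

Answer: ( ( y - x ) - ( y - x ) ) == 18

Derivation:
post: z == 18
stmt 3: z := z - z  -- replace 1 occurrence(s) of z with (z - z)
  => ( z - z ) == 18
stmt 2: y := 6 * y  -- replace 0 occurrence(s) of y with (6 * y)
  => ( z - z ) == 18
stmt 1: z := y - x  -- replace 2 occurrence(s) of z with (y - x)
  => ( ( y - x ) - ( y - x ) ) == 18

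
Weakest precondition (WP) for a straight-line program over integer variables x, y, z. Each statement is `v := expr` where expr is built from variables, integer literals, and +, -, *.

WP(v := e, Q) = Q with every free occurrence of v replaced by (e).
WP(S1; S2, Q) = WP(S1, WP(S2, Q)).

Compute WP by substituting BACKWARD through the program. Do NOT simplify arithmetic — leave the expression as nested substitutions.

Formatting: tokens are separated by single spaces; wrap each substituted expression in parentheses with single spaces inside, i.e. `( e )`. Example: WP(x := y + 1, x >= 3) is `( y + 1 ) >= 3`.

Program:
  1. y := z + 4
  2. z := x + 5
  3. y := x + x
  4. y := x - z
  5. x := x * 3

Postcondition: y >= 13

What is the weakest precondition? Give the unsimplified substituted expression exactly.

post: y >= 13
stmt 5: x := x * 3  -- replace 0 occurrence(s) of x with (x * 3)
  => y >= 13
stmt 4: y := x - z  -- replace 1 occurrence(s) of y with (x - z)
  => ( x - z ) >= 13
stmt 3: y := x + x  -- replace 0 occurrence(s) of y with (x + x)
  => ( x - z ) >= 13
stmt 2: z := x + 5  -- replace 1 occurrence(s) of z with (x + 5)
  => ( x - ( x + 5 ) ) >= 13
stmt 1: y := z + 4  -- replace 0 occurrence(s) of y with (z + 4)
  => ( x - ( x + 5 ) ) >= 13

Answer: ( x - ( x + 5 ) ) >= 13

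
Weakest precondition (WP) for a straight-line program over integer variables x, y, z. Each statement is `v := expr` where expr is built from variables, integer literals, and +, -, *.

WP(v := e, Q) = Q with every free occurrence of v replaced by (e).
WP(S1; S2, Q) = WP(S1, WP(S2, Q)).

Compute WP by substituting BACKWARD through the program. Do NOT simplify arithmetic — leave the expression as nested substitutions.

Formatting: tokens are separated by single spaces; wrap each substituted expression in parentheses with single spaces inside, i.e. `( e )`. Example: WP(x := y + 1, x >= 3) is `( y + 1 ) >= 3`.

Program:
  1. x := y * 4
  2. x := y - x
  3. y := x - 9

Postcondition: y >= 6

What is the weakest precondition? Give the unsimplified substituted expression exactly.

post: y >= 6
stmt 3: y := x - 9  -- replace 1 occurrence(s) of y with (x - 9)
  => ( x - 9 ) >= 6
stmt 2: x := y - x  -- replace 1 occurrence(s) of x with (y - x)
  => ( ( y - x ) - 9 ) >= 6
stmt 1: x := y * 4  -- replace 1 occurrence(s) of x with (y * 4)
  => ( ( y - ( y * 4 ) ) - 9 ) >= 6

Answer: ( ( y - ( y * 4 ) ) - 9 ) >= 6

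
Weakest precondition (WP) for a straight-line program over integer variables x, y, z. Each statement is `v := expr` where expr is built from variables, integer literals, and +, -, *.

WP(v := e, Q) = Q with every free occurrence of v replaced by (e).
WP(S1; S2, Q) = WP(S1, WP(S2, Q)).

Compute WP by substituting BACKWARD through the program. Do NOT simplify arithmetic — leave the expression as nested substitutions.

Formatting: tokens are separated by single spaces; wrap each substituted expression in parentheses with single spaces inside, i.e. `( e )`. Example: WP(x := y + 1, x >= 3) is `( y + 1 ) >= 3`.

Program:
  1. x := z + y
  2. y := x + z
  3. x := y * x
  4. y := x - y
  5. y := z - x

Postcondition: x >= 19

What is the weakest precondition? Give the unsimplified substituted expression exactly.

Answer: ( ( ( z + y ) + z ) * ( z + y ) ) >= 19

Derivation:
post: x >= 19
stmt 5: y := z - x  -- replace 0 occurrence(s) of y with (z - x)
  => x >= 19
stmt 4: y := x - y  -- replace 0 occurrence(s) of y with (x - y)
  => x >= 19
stmt 3: x := y * x  -- replace 1 occurrence(s) of x with (y * x)
  => ( y * x ) >= 19
stmt 2: y := x + z  -- replace 1 occurrence(s) of y with (x + z)
  => ( ( x + z ) * x ) >= 19
stmt 1: x := z + y  -- replace 2 occurrence(s) of x with (z + y)
  => ( ( ( z + y ) + z ) * ( z + y ) ) >= 19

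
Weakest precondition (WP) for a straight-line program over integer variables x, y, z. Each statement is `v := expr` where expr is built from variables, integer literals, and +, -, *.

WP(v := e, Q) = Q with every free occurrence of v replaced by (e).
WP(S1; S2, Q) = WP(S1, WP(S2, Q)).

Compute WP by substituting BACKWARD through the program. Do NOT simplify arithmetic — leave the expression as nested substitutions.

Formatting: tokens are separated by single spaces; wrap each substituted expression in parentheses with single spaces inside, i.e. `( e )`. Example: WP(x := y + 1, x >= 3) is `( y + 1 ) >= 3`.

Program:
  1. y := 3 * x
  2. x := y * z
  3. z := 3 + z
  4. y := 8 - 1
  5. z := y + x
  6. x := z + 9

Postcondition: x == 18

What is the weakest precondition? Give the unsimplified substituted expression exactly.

post: x == 18
stmt 6: x := z + 9  -- replace 1 occurrence(s) of x with (z + 9)
  => ( z + 9 ) == 18
stmt 5: z := y + x  -- replace 1 occurrence(s) of z with (y + x)
  => ( ( y + x ) + 9 ) == 18
stmt 4: y := 8 - 1  -- replace 1 occurrence(s) of y with (8 - 1)
  => ( ( ( 8 - 1 ) + x ) + 9 ) == 18
stmt 3: z := 3 + z  -- replace 0 occurrence(s) of z with (3 + z)
  => ( ( ( 8 - 1 ) + x ) + 9 ) == 18
stmt 2: x := y * z  -- replace 1 occurrence(s) of x with (y * z)
  => ( ( ( 8 - 1 ) + ( y * z ) ) + 9 ) == 18
stmt 1: y := 3 * x  -- replace 1 occurrence(s) of y with (3 * x)
  => ( ( ( 8 - 1 ) + ( ( 3 * x ) * z ) ) + 9 ) == 18

Answer: ( ( ( 8 - 1 ) + ( ( 3 * x ) * z ) ) + 9 ) == 18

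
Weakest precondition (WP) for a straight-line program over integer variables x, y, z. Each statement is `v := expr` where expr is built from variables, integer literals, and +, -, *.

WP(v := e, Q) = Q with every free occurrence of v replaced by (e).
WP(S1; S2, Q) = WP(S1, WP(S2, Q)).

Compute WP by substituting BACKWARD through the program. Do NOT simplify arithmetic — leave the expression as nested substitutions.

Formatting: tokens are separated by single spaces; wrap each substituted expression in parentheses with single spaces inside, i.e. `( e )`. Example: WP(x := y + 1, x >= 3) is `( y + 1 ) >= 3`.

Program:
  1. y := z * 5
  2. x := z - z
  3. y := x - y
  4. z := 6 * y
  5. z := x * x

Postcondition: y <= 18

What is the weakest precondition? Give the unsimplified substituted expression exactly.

post: y <= 18
stmt 5: z := x * x  -- replace 0 occurrence(s) of z with (x * x)
  => y <= 18
stmt 4: z := 6 * y  -- replace 0 occurrence(s) of z with (6 * y)
  => y <= 18
stmt 3: y := x - y  -- replace 1 occurrence(s) of y with (x - y)
  => ( x - y ) <= 18
stmt 2: x := z - z  -- replace 1 occurrence(s) of x with (z - z)
  => ( ( z - z ) - y ) <= 18
stmt 1: y := z * 5  -- replace 1 occurrence(s) of y with (z * 5)
  => ( ( z - z ) - ( z * 5 ) ) <= 18

Answer: ( ( z - z ) - ( z * 5 ) ) <= 18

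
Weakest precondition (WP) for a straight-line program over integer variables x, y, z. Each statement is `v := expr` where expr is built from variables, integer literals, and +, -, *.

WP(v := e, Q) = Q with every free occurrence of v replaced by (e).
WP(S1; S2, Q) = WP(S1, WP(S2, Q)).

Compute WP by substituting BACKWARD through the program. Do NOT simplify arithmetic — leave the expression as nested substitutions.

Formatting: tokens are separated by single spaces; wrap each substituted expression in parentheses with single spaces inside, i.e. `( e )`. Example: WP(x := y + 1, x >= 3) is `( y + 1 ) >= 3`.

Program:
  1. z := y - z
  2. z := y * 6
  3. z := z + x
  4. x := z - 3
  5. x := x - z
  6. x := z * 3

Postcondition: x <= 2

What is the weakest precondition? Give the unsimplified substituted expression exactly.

Answer: ( ( ( y * 6 ) + x ) * 3 ) <= 2

Derivation:
post: x <= 2
stmt 6: x := z * 3  -- replace 1 occurrence(s) of x with (z * 3)
  => ( z * 3 ) <= 2
stmt 5: x := x - z  -- replace 0 occurrence(s) of x with (x - z)
  => ( z * 3 ) <= 2
stmt 4: x := z - 3  -- replace 0 occurrence(s) of x with (z - 3)
  => ( z * 3 ) <= 2
stmt 3: z := z + x  -- replace 1 occurrence(s) of z with (z + x)
  => ( ( z + x ) * 3 ) <= 2
stmt 2: z := y * 6  -- replace 1 occurrence(s) of z with (y * 6)
  => ( ( ( y * 6 ) + x ) * 3 ) <= 2
stmt 1: z := y - z  -- replace 0 occurrence(s) of z with (y - z)
  => ( ( ( y * 6 ) + x ) * 3 ) <= 2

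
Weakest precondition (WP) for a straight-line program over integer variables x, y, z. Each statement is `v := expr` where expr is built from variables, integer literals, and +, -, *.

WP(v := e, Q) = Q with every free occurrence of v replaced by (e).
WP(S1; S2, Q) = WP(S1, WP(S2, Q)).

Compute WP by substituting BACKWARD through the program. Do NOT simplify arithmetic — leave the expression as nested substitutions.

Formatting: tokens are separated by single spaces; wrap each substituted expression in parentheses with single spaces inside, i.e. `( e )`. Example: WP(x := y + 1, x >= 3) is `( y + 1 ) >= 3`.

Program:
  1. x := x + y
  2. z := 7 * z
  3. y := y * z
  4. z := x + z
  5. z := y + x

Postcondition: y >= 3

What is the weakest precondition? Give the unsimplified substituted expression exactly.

Answer: ( y * ( 7 * z ) ) >= 3

Derivation:
post: y >= 3
stmt 5: z := y + x  -- replace 0 occurrence(s) of z with (y + x)
  => y >= 3
stmt 4: z := x + z  -- replace 0 occurrence(s) of z with (x + z)
  => y >= 3
stmt 3: y := y * z  -- replace 1 occurrence(s) of y with (y * z)
  => ( y * z ) >= 3
stmt 2: z := 7 * z  -- replace 1 occurrence(s) of z with (7 * z)
  => ( y * ( 7 * z ) ) >= 3
stmt 1: x := x + y  -- replace 0 occurrence(s) of x with (x + y)
  => ( y * ( 7 * z ) ) >= 3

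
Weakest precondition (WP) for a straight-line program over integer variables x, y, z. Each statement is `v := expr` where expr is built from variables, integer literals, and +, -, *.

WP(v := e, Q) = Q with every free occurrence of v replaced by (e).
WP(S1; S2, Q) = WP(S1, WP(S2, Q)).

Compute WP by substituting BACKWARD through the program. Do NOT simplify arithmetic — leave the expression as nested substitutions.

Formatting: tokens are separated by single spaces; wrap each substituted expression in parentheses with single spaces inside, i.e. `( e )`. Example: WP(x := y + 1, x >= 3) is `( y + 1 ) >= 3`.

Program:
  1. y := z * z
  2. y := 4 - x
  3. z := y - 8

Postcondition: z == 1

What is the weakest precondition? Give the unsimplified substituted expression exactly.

Answer: ( ( 4 - x ) - 8 ) == 1

Derivation:
post: z == 1
stmt 3: z := y - 8  -- replace 1 occurrence(s) of z with (y - 8)
  => ( y - 8 ) == 1
stmt 2: y := 4 - x  -- replace 1 occurrence(s) of y with (4 - x)
  => ( ( 4 - x ) - 8 ) == 1
stmt 1: y := z * z  -- replace 0 occurrence(s) of y with (z * z)
  => ( ( 4 - x ) - 8 ) == 1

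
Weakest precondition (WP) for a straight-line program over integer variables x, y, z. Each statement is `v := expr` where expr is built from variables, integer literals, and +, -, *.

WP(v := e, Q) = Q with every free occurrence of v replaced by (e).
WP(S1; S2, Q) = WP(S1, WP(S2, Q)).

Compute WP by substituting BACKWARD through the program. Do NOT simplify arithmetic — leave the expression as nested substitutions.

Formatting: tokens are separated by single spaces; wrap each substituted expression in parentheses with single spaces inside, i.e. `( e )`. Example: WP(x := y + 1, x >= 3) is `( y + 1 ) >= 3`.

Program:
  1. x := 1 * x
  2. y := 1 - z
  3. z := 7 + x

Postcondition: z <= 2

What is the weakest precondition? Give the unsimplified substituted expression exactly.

post: z <= 2
stmt 3: z := 7 + x  -- replace 1 occurrence(s) of z with (7 + x)
  => ( 7 + x ) <= 2
stmt 2: y := 1 - z  -- replace 0 occurrence(s) of y with (1 - z)
  => ( 7 + x ) <= 2
stmt 1: x := 1 * x  -- replace 1 occurrence(s) of x with (1 * x)
  => ( 7 + ( 1 * x ) ) <= 2

Answer: ( 7 + ( 1 * x ) ) <= 2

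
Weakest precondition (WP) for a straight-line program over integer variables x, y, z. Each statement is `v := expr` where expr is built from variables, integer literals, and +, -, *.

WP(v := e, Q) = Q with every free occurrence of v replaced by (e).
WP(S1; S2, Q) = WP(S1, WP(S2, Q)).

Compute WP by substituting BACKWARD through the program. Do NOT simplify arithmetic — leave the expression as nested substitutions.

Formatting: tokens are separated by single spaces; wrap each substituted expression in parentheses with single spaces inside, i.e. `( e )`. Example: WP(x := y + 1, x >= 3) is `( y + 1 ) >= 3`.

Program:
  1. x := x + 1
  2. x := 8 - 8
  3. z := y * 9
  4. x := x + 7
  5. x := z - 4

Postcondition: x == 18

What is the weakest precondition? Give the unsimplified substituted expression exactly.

Answer: ( ( y * 9 ) - 4 ) == 18

Derivation:
post: x == 18
stmt 5: x := z - 4  -- replace 1 occurrence(s) of x with (z - 4)
  => ( z - 4 ) == 18
stmt 4: x := x + 7  -- replace 0 occurrence(s) of x with (x + 7)
  => ( z - 4 ) == 18
stmt 3: z := y * 9  -- replace 1 occurrence(s) of z with (y * 9)
  => ( ( y * 9 ) - 4 ) == 18
stmt 2: x := 8 - 8  -- replace 0 occurrence(s) of x with (8 - 8)
  => ( ( y * 9 ) - 4 ) == 18
stmt 1: x := x + 1  -- replace 0 occurrence(s) of x with (x + 1)
  => ( ( y * 9 ) - 4 ) == 18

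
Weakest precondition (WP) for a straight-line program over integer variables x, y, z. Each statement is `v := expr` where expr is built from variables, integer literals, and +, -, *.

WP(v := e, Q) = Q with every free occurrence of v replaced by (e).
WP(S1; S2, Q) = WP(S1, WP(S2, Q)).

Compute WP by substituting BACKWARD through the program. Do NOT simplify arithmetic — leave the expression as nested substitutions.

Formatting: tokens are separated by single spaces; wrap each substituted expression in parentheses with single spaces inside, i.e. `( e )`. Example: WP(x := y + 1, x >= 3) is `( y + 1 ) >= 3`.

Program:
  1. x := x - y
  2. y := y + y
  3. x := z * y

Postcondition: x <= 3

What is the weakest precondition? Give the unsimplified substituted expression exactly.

Answer: ( z * ( y + y ) ) <= 3

Derivation:
post: x <= 3
stmt 3: x := z * y  -- replace 1 occurrence(s) of x with (z * y)
  => ( z * y ) <= 3
stmt 2: y := y + y  -- replace 1 occurrence(s) of y with (y + y)
  => ( z * ( y + y ) ) <= 3
stmt 1: x := x - y  -- replace 0 occurrence(s) of x with (x - y)
  => ( z * ( y + y ) ) <= 3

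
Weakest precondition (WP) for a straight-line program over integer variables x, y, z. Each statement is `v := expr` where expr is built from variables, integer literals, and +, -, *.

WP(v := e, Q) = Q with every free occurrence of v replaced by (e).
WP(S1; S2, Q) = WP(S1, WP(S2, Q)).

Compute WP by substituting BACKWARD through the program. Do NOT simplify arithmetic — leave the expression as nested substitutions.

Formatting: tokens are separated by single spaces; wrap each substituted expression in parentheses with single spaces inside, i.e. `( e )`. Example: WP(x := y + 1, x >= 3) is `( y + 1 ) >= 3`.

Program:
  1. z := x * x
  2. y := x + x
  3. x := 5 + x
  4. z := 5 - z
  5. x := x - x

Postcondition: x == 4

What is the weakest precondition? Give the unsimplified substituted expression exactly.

Answer: ( ( 5 + x ) - ( 5 + x ) ) == 4

Derivation:
post: x == 4
stmt 5: x := x - x  -- replace 1 occurrence(s) of x with (x - x)
  => ( x - x ) == 4
stmt 4: z := 5 - z  -- replace 0 occurrence(s) of z with (5 - z)
  => ( x - x ) == 4
stmt 3: x := 5 + x  -- replace 2 occurrence(s) of x with (5 + x)
  => ( ( 5 + x ) - ( 5 + x ) ) == 4
stmt 2: y := x + x  -- replace 0 occurrence(s) of y with (x + x)
  => ( ( 5 + x ) - ( 5 + x ) ) == 4
stmt 1: z := x * x  -- replace 0 occurrence(s) of z with (x * x)
  => ( ( 5 + x ) - ( 5 + x ) ) == 4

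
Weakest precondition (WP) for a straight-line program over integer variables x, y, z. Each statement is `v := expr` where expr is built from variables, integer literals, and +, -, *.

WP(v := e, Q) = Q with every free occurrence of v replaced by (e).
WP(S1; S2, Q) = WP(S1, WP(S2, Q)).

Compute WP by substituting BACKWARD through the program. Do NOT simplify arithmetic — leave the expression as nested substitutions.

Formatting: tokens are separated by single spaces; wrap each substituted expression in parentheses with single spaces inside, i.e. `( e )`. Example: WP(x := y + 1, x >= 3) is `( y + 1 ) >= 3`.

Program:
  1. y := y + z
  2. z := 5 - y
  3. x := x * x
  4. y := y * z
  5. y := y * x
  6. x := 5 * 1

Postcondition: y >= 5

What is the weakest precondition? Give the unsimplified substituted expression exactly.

post: y >= 5
stmt 6: x := 5 * 1  -- replace 0 occurrence(s) of x with (5 * 1)
  => y >= 5
stmt 5: y := y * x  -- replace 1 occurrence(s) of y with (y * x)
  => ( y * x ) >= 5
stmt 4: y := y * z  -- replace 1 occurrence(s) of y with (y * z)
  => ( ( y * z ) * x ) >= 5
stmt 3: x := x * x  -- replace 1 occurrence(s) of x with (x * x)
  => ( ( y * z ) * ( x * x ) ) >= 5
stmt 2: z := 5 - y  -- replace 1 occurrence(s) of z with (5 - y)
  => ( ( y * ( 5 - y ) ) * ( x * x ) ) >= 5
stmt 1: y := y + z  -- replace 2 occurrence(s) of y with (y + z)
  => ( ( ( y + z ) * ( 5 - ( y + z ) ) ) * ( x * x ) ) >= 5

Answer: ( ( ( y + z ) * ( 5 - ( y + z ) ) ) * ( x * x ) ) >= 5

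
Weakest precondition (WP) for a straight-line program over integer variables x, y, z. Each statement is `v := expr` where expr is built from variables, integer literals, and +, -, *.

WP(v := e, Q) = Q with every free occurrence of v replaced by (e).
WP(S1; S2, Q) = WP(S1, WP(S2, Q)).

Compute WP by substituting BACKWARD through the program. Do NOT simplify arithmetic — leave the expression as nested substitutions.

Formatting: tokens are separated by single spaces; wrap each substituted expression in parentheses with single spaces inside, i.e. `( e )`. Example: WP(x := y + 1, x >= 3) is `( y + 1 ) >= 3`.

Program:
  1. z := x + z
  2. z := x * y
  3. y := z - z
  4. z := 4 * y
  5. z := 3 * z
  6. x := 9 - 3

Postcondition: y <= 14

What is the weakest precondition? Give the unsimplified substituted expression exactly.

post: y <= 14
stmt 6: x := 9 - 3  -- replace 0 occurrence(s) of x with (9 - 3)
  => y <= 14
stmt 5: z := 3 * z  -- replace 0 occurrence(s) of z with (3 * z)
  => y <= 14
stmt 4: z := 4 * y  -- replace 0 occurrence(s) of z with (4 * y)
  => y <= 14
stmt 3: y := z - z  -- replace 1 occurrence(s) of y with (z - z)
  => ( z - z ) <= 14
stmt 2: z := x * y  -- replace 2 occurrence(s) of z with (x * y)
  => ( ( x * y ) - ( x * y ) ) <= 14
stmt 1: z := x + z  -- replace 0 occurrence(s) of z with (x + z)
  => ( ( x * y ) - ( x * y ) ) <= 14

Answer: ( ( x * y ) - ( x * y ) ) <= 14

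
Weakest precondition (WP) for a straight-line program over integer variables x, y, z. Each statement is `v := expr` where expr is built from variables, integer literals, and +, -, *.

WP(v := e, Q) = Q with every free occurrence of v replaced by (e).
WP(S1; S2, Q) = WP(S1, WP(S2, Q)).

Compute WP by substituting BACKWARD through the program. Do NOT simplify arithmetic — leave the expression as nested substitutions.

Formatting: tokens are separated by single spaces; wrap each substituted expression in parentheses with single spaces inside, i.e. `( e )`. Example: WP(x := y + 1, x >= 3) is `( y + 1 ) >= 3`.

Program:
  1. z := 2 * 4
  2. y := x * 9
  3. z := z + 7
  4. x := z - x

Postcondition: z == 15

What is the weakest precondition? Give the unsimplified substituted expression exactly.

Answer: ( ( 2 * 4 ) + 7 ) == 15

Derivation:
post: z == 15
stmt 4: x := z - x  -- replace 0 occurrence(s) of x with (z - x)
  => z == 15
stmt 3: z := z + 7  -- replace 1 occurrence(s) of z with (z + 7)
  => ( z + 7 ) == 15
stmt 2: y := x * 9  -- replace 0 occurrence(s) of y with (x * 9)
  => ( z + 7 ) == 15
stmt 1: z := 2 * 4  -- replace 1 occurrence(s) of z with (2 * 4)
  => ( ( 2 * 4 ) + 7 ) == 15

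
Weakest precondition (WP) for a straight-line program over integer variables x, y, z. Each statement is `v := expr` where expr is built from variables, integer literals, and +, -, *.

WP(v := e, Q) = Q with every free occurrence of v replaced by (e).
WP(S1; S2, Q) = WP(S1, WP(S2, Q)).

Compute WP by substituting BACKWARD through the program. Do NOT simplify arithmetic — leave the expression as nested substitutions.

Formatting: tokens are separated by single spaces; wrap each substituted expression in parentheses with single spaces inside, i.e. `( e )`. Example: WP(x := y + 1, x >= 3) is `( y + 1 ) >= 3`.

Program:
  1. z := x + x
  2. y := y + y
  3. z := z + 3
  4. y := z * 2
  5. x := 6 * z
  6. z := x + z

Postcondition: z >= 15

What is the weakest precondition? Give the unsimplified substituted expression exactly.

post: z >= 15
stmt 6: z := x + z  -- replace 1 occurrence(s) of z with (x + z)
  => ( x + z ) >= 15
stmt 5: x := 6 * z  -- replace 1 occurrence(s) of x with (6 * z)
  => ( ( 6 * z ) + z ) >= 15
stmt 4: y := z * 2  -- replace 0 occurrence(s) of y with (z * 2)
  => ( ( 6 * z ) + z ) >= 15
stmt 3: z := z + 3  -- replace 2 occurrence(s) of z with (z + 3)
  => ( ( 6 * ( z + 3 ) ) + ( z + 3 ) ) >= 15
stmt 2: y := y + y  -- replace 0 occurrence(s) of y with (y + y)
  => ( ( 6 * ( z + 3 ) ) + ( z + 3 ) ) >= 15
stmt 1: z := x + x  -- replace 2 occurrence(s) of z with (x + x)
  => ( ( 6 * ( ( x + x ) + 3 ) ) + ( ( x + x ) + 3 ) ) >= 15

Answer: ( ( 6 * ( ( x + x ) + 3 ) ) + ( ( x + x ) + 3 ) ) >= 15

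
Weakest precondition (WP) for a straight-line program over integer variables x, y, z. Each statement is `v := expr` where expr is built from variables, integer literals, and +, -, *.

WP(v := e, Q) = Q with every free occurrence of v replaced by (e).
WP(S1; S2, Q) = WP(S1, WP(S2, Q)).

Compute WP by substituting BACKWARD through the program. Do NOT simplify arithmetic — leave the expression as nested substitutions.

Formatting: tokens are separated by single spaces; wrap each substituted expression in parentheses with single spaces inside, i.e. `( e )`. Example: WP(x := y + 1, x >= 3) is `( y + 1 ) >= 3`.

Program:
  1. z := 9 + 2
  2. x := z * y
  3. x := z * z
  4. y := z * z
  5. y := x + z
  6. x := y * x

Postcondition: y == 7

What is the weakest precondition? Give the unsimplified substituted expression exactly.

Answer: ( ( ( 9 + 2 ) * ( 9 + 2 ) ) + ( 9 + 2 ) ) == 7

Derivation:
post: y == 7
stmt 6: x := y * x  -- replace 0 occurrence(s) of x with (y * x)
  => y == 7
stmt 5: y := x + z  -- replace 1 occurrence(s) of y with (x + z)
  => ( x + z ) == 7
stmt 4: y := z * z  -- replace 0 occurrence(s) of y with (z * z)
  => ( x + z ) == 7
stmt 3: x := z * z  -- replace 1 occurrence(s) of x with (z * z)
  => ( ( z * z ) + z ) == 7
stmt 2: x := z * y  -- replace 0 occurrence(s) of x with (z * y)
  => ( ( z * z ) + z ) == 7
stmt 1: z := 9 + 2  -- replace 3 occurrence(s) of z with (9 + 2)
  => ( ( ( 9 + 2 ) * ( 9 + 2 ) ) + ( 9 + 2 ) ) == 7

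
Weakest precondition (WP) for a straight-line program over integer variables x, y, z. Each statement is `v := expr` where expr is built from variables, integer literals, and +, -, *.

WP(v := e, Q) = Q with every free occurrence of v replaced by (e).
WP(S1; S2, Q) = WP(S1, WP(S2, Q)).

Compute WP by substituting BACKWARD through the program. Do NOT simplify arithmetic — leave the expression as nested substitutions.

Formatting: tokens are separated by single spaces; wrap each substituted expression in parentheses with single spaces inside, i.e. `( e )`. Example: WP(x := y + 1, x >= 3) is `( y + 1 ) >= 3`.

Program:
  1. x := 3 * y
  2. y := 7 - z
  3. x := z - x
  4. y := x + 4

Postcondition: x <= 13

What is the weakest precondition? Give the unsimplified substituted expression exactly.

Answer: ( z - ( 3 * y ) ) <= 13

Derivation:
post: x <= 13
stmt 4: y := x + 4  -- replace 0 occurrence(s) of y with (x + 4)
  => x <= 13
stmt 3: x := z - x  -- replace 1 occurrence(s) of x with (z - x)
  => ( z - x ) <= 13
stmt 2: y := 7 - z  -- replace 0 occurrence(s) of y with (7 - z)
  => ( z - x ) <= 13
stmt 1: x := 3 * y  -- replace 1 occurrence(s) of x with (3 * y)
  => ( z - ( 3 * y ) ) <= 13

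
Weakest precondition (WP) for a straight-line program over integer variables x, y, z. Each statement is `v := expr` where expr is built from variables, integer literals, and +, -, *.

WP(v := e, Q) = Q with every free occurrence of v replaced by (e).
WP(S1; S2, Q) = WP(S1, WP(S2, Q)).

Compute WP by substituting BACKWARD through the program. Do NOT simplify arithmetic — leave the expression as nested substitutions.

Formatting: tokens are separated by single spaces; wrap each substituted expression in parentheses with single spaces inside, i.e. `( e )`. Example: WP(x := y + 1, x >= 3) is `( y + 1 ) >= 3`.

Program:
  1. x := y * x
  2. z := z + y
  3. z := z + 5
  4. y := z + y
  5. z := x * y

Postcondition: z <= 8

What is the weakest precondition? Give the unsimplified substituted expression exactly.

post: z <= 8
stmt 5: z := x * y  -- replace 1 occurrence(s) of z with (x * y)
  => ( x * y ) <= 8
stmt 4: y := z + y  -- replace 1 occurrence(s) of y with (z + y)
  => ( x * ( z + y ) ) <= 8
stmt 3: z := z + 5  -- replace 1 occurrence(s) of z with (z + 5)
  => ( x * ( ( z + 5 ) + y ) ) <= 8
stmt 2: z := z + y  -- replace 1 occurrence(s) of z with (z + y)
  => ( x * ( ( ( z + y ) + 5 ) + y ) ) <= 8
stmt 1: x := y * x  -- replace 1 occurrence(s) of x with (y * x)
  => ( ( y * x ) * ( ( ( z + y ) + 5 ) + y ) ) <= 8

Answer: ( ( y * x ) * ( ( ( z + y ) + 5 ) + y ) ) <= 8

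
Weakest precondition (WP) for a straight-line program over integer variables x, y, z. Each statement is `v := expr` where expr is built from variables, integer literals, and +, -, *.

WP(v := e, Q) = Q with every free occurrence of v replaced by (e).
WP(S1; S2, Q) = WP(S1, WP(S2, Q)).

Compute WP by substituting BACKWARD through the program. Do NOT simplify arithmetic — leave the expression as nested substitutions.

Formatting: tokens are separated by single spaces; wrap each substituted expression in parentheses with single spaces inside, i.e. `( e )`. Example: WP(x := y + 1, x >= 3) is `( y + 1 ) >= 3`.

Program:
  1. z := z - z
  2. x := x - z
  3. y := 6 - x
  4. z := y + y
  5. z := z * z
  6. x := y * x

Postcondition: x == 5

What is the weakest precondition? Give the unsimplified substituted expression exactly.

Answer: ( ( 6 - ( x - ( z - z ) ) ) * ( x - ( z - z ) ) ) == 5

Derivation:
post: x == 5
stmt 6: x := y * x  -- replace 1 occurrence(s) of x with (y * x)
  => ( y * x ) == 5
stmt 5: z := z * z  -- replace 0 occurrence(s) of z with (z * z)
  => ( y * x ) == 5
stmt 4: z := y + y  -- replace 0 occurrence(s) of z with (y + y)
  => ( y * x ) == 5
stmt 3: y := 6 - x  -- replace 1 occurrence(s) of y with (6 - x)
  => ( ( 6 - x ) * x ) == 5
stmt 2: x := x - z  -- replace 2 occurrence(s) of x with (x - z)
  => ( ( 6 - ( x - z ) ) * ( x - z ) ) == 5
stmt 1: z := z - z  -- replace 2 occurrence(s) of z with (z - z)
  => ( ( 6 - ( x - ( z - z ) ) ) * ( x - ( z - z ) ) ) == 5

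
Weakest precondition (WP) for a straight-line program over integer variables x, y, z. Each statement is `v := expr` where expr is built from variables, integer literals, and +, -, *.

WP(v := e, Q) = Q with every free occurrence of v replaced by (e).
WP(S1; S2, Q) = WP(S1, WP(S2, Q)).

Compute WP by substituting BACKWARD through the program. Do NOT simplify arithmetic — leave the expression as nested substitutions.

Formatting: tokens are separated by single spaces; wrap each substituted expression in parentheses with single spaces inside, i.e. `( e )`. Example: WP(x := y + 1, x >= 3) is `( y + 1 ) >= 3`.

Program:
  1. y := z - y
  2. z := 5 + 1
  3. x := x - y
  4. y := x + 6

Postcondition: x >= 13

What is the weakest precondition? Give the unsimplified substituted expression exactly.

post: x >= 13
stmt 4: y := x + 6  -- replace 0 occurrence(s) of y with (x + 6)
  => x >= 13
stmt 3: x := x - y  -- replace 1 occurrence(s) of x with (x - y)
  => ( x - y ) >= 13
stmt 2: z := 5 + 1  -- replace 0 occurrence(s) of z with (5 + 1)
  => ( x - y ) >= 13
stmt 1: y := z - y  -- replace 1 occurrence(s) of y with (z - y)
  => ( x - ( z - y ) ) >= 13

Answer: ( x - ( z - y ) ) >= 13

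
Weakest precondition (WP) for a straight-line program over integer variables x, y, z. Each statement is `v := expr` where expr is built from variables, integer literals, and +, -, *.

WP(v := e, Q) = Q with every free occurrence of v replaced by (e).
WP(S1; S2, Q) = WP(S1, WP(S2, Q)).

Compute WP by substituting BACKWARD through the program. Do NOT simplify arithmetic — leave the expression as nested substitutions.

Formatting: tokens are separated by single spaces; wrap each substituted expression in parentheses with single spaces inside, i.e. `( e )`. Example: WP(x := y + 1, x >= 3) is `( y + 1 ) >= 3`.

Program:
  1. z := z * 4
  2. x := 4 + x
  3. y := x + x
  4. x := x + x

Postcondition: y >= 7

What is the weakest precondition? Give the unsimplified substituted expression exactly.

Answer: ( ( 4 + x ) + ( 4 + x ) ) >= 7

Derivation:
post: y >= 7
stmt 4: x := x + x  -- replace 0 occurrence(s) of x with (x + x)
  => y >= 7
stmt 3: y := x + x  -- replace 1 occurrence(s) of y with (x + x)
  => ( x + x ) >= 7
stmt 2: x := 4 + x  -- replace 2 occurrence(s) of x with (4 + x)
  => ( ( 4 + x ) + ( 4 + x ) ) >= 7
stmt 1: z := z * 4  -- replace 0 occurrence(s) of z with (z * 4)
  => ( ( 4 + x ) + ( 4 + x ) ) >= 7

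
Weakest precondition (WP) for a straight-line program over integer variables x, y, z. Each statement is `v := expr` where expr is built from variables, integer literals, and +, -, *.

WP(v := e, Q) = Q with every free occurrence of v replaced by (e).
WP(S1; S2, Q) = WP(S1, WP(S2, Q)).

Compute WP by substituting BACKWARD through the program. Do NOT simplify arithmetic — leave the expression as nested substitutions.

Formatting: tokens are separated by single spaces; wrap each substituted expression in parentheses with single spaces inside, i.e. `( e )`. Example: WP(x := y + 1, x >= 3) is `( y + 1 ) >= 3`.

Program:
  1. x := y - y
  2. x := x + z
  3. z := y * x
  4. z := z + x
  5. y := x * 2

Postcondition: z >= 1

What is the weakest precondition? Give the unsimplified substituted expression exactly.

Answer: ( ( y * ( ( y - y ) + z ) ) + ( ( y - y ) + z ) ) >= 1

Derivation:
post: z >= 1
stmt 5: y := x * 2  -- replace 0 occurrence(s) of y with (x * 2)
  => z >= 1
stmt 4: z := z + x  -- replace 1 occurrence(s) of z with (z + x)
  => ( z + x ) >= 1
stmt 3: z := y * x  -- replace 1 occurrence(s) of z with (y * x)
  => ( ( y * x ) + x ) >= 1
stmt 2: x := x + z  -- replace 2 occurrence(s) of x with (x + z)
  => ( ( y * ( x + z ) ) + ( x + z ) ) >= 1
stmt 1: x := y - y  -- replace 2 occurrence(s) of x with (y - y)
  => ( ( y * ( ( y - y ) + z ) ) + ( ( y - y ) + z ) ) >= 1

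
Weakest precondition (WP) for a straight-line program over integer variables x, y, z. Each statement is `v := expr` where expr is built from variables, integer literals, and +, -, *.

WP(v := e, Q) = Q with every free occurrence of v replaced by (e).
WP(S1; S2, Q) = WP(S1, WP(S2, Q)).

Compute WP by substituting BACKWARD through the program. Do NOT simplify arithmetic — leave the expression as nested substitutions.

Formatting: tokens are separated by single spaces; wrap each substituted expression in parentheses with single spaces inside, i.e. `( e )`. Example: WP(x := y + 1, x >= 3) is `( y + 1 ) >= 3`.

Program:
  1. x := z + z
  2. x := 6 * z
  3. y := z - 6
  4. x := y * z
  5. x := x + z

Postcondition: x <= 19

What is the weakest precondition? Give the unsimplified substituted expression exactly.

Answer: ( ( ( z - 6 ) * z ) + z ) <= 19

Derivation:
post: x <= 19
stmt 5: x := x + z  -- replace 1 occurrence(s) of x with (x + z)
  => ( x + z ) <= 19
stmt 4: x := y * z  -- replace 1 occurrence(s) of x with (y * z)
  => ( ( y * z ) + z ) <= 19
stmt 3: y := z - 6  -- replace 1 occurrence(s) of y with (z - 6)
  => ( ( ( z - 6 ) * z ) + z ) <= 19
stmt 2: x := 6 * z  -- replace 0 occurrence(s) of x with (6 * z)
  => ( ( ( z - 6 ) * z ) + z ) <= 19
stmt 1: x := z + z  -- replace 0 occurrence(s) of x with (z + z)
  => ( ( ( z - 6 ) * z ) + z ) <= 19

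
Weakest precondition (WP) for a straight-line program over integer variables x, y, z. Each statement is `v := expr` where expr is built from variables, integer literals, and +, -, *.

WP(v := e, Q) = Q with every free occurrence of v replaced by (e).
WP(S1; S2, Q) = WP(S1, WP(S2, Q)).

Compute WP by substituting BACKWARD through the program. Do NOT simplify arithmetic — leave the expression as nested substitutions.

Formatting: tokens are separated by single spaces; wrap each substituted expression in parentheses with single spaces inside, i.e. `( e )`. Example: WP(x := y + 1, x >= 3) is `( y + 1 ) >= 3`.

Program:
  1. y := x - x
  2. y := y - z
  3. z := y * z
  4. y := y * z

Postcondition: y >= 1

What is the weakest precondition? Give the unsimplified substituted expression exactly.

Answer: ( ( ( x - x ) - z ) * ( ( ( x - x ) - z ) * z ) ) >= 1

Derivation:
post: y >= 1
stmt 4: y := y * z  -- replace 1 occurrence(s) of y with (y * z)
  => ( y * z ) >= 1
stmt 3: z := y * z  -- replace 1 occurrence(s) of z with (y * z)
  => ( y * ( y * z ) ) >= 1
stmt 2: y := y - z  -- replace 2 occurrence(s) of y with (y - z)
  => ( ( y - z ) * ( ( y - z ) * z ) ) >= 1
stmt 1: y := x - x  -- replace 2 occurrence(s) of y with (x - x)
  => ( ( ( x - x ) - z ) * ( ( ( x - x ) - z ) * z ) ) >= 1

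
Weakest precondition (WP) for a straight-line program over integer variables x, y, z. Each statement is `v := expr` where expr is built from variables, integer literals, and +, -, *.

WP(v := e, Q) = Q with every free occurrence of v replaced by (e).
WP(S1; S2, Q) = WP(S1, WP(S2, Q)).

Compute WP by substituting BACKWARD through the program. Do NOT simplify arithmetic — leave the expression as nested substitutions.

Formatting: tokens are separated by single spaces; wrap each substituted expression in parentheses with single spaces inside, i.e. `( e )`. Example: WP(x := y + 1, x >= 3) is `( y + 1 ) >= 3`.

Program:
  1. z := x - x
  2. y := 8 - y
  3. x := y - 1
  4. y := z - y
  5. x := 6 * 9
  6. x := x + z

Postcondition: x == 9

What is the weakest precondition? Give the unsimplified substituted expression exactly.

Answer: ( ( 6 * 9 ) + ( x - x ) ) == 9

Derivation:
post: x == 9
stmt 6: x := x + z  -- replace 1 occurrence(s) of x with (x + z)
  => ( x + z ) == 9
stmt 5: x := 6 * 9  -- replace 1 occurrence(s) of x with (6 * 9)
  => ( ( 6 * 9 ) + z ) == 9
stmt 4: y := z - y  -- replace 0 occurrence(s) of y with (z - y)
  => ( ( 6 * 9 ) + z ) == 9
stmt 3: x := y - 1  -- replace 0 occurrence(s) of x with (y - 1)
  => ( ( 6 * 9 ) + z ) == 9
stmt 2: y := 8 - y  -- replace 0 occurrence(s) of y with (8 - y)
  => ( ( 6 * 9 ) + z ) == 9
stmt 1: z := x - x  -- replace 1 occurrence(s) of z with (x - x)
  => ( ( 6 * 9 ) + ( x - x ) ) == 9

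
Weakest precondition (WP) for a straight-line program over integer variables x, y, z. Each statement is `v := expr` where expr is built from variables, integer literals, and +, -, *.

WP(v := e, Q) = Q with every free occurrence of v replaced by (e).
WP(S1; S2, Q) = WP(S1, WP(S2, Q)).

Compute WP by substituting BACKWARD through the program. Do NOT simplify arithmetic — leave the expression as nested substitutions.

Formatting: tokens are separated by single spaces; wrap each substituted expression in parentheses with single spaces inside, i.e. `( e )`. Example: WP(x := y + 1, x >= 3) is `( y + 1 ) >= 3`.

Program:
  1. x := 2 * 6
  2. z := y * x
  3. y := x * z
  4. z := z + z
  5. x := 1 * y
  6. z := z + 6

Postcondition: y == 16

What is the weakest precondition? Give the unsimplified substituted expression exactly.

Answer: ( ( 2 * 6 ) * ( y * ( 2 * 6 ) ) ) == 16

Derivation:
post: y == 16
stmt 6: z := z + 6  -- replace 0 occurrence(s) of z with (z + 6)
  => y == 16
stmt 5: x := 1 * y  -- replace 0 occurrence(s) of x with (1 * y)
  => y == 16
stmt 4: z := z + z  -- replace 0 occurrence(s) of z with (z + z)
  => y == 16
stmt 3: y := x * z  -- replace 1 occurrence(s) of y with (x * z)
  => ( x * z ) == 16
stmt 2: z := y * x  -- replace 1 occurrence(s) of z with (y * x)
  => ( x * ( y * x ) ) == 16
stmt 1: x := 2 * 6  -- replace 2 occurrence(s) of x with (2 * 6)
  => ( ( 2 * 6 ) * ( y * ( 2 * 6 ) ) ) == 16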